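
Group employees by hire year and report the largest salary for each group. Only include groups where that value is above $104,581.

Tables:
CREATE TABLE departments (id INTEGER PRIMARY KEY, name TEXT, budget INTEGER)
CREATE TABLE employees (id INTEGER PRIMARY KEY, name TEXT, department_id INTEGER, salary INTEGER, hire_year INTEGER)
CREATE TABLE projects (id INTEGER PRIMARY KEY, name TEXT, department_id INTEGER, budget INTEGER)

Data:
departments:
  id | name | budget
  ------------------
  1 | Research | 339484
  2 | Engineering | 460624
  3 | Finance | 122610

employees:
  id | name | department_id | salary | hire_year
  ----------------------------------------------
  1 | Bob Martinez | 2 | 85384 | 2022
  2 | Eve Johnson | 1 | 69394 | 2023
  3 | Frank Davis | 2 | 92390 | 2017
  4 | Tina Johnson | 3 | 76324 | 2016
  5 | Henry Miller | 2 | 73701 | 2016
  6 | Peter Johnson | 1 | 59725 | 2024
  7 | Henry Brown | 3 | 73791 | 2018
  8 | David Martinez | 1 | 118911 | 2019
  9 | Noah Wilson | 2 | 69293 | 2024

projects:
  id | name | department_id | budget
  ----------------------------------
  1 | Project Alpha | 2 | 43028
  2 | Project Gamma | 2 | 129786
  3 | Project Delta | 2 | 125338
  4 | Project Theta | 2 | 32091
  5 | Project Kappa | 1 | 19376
SELECT hire_year, MAX(salary) AS max_salary FROM employees GROUP BY hire_year HAVING MAX(salary) > 104581

Execution result:
hire_year | max_salary
2019 | 118911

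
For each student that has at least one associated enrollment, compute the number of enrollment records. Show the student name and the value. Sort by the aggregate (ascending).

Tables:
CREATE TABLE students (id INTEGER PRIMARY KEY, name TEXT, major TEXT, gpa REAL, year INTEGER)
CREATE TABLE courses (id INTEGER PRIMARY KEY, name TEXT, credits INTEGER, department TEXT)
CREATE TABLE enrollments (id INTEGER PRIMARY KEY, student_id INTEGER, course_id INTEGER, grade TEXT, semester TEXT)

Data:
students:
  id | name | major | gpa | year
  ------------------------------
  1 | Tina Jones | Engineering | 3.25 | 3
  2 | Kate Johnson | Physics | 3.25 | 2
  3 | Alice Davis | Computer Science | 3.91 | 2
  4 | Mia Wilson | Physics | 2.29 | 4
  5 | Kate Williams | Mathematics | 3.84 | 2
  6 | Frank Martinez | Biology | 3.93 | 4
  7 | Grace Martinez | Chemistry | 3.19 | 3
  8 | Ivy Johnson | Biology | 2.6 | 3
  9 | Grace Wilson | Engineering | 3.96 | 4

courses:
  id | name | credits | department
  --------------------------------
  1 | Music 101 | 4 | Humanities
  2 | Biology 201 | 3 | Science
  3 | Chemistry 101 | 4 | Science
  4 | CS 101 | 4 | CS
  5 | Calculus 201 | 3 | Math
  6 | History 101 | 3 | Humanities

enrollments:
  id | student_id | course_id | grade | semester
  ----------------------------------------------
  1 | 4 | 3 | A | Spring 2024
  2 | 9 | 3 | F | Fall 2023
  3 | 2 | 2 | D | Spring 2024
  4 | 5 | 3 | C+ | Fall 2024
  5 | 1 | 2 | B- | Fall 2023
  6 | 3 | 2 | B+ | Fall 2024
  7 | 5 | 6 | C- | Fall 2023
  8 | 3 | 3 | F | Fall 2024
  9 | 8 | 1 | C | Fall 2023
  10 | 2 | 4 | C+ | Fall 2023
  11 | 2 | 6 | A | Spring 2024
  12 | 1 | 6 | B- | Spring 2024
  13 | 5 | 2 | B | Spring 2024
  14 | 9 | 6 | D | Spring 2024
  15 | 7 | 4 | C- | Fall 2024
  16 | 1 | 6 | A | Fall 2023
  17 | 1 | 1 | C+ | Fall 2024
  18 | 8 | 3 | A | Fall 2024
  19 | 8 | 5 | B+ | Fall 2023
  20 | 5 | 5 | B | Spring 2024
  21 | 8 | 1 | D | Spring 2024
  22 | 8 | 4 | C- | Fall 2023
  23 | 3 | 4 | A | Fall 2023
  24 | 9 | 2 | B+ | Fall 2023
SELECT p.name, COUNT(*) AS n FROM enrollments c JOIN students p ON c.student_id = p.id GROUP BY p.id, p.name ORDER BY n ASC

Execution result:
name | n
Mia Wilson | 1
Grace Martinez | 1
Kate Johnson | 3
Alice Davis | 3
Grace Wilson | 3
Tina Jones | 4
Kate Williams | 4
Ivy Johnson | 5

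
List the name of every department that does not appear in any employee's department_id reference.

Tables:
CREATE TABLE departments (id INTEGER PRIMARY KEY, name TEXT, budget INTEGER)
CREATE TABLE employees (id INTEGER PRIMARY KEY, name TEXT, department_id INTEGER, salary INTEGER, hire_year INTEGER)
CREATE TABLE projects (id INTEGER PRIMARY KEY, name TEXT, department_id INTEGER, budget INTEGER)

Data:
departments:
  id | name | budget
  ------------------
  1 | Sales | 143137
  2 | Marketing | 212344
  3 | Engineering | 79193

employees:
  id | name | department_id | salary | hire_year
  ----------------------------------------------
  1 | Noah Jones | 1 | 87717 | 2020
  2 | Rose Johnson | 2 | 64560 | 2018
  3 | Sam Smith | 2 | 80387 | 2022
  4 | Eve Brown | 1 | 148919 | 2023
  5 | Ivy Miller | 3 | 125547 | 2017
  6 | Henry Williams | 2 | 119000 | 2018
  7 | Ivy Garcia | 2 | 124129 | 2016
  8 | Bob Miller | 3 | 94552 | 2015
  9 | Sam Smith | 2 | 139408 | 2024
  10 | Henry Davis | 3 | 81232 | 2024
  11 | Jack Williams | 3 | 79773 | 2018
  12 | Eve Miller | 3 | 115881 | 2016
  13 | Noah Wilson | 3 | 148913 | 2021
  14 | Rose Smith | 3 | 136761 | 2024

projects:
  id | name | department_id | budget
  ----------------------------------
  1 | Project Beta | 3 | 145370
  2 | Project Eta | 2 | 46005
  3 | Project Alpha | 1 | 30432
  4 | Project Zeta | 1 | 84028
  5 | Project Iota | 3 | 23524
SELECT p.name FROM departments p LEFT JOIN employees c ON c.department_id = p.id WHERE c.id IS NULL

Execution result:
(no rows)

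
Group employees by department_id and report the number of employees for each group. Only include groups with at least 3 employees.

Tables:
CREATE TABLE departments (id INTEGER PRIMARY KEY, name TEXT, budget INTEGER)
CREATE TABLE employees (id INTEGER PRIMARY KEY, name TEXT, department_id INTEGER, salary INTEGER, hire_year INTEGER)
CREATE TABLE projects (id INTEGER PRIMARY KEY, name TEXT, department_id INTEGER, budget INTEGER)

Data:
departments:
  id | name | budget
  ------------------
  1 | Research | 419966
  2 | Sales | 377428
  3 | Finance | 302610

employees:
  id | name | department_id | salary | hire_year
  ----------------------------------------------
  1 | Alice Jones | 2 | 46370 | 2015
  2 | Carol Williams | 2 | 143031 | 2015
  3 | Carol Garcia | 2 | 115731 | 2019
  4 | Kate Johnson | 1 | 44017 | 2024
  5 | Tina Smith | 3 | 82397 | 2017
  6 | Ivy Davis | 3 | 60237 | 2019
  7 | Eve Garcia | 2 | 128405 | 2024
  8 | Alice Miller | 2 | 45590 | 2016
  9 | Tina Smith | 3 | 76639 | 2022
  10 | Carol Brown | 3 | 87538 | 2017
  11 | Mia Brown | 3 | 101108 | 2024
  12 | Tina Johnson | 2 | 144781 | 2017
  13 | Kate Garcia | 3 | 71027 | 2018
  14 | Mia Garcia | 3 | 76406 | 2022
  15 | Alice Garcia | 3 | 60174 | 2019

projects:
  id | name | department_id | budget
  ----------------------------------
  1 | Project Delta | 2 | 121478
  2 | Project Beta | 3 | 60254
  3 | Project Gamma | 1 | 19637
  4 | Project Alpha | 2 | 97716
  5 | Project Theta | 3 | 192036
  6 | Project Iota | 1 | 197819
SELECT department_id, COUNT(*) AS n FROM employees GROUP BY department_id HAVING COUNT(*) >= 3

Execution result:
department_id | n
2 | 6
3 | 8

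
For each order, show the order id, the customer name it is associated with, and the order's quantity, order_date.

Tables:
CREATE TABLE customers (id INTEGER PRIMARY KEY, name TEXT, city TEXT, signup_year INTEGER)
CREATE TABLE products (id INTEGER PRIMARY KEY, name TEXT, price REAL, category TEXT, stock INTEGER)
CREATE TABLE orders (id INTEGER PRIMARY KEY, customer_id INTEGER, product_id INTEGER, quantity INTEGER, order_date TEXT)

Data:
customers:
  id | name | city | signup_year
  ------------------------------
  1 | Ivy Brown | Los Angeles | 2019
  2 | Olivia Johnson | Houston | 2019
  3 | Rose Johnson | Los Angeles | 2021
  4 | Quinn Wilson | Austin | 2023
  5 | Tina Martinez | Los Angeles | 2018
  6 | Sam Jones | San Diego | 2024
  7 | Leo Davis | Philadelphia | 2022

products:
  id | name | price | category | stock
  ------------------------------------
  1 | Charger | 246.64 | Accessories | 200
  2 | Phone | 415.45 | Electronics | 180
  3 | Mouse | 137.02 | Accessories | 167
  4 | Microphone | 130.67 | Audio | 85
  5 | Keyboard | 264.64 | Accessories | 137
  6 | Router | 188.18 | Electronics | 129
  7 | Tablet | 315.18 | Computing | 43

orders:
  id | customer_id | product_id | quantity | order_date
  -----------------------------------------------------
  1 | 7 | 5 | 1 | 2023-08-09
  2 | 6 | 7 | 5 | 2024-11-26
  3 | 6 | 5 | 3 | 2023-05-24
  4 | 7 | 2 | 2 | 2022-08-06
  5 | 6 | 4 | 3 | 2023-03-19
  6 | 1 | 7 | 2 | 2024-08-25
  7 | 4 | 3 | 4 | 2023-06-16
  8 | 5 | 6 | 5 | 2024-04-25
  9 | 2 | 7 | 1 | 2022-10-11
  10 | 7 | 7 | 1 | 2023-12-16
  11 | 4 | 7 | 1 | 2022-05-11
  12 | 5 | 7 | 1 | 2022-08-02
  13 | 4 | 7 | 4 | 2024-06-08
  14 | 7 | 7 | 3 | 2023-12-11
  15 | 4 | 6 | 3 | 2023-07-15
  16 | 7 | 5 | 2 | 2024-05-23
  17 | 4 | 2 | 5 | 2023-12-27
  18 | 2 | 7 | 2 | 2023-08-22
SELECT c.id, p.name AS customer, c.quantity, c.order_date FROM orders c JOIN customers p ON c.customer_id = p.id

Execution result:
id | customer | quantity | order_date
1 | Leo Davis | 1 | 2023-08-09
2 | Sam Jones | 5 | 2024-11-26
3 | Sam Jones | 3 | 2023-05-24
4 | Leo Davis | 2 | 2022-08-06
5 | Sam Jones | 3 | 2023-03-19
6 | Ivy Brown | 2 | 2024-08-25
7 | Quinn Wilson | 4 | 2023-06-16
8 | Tina Martinez | 5 | 2024-04-25
9 | Olivia Johnson | 1 | 2022-10-11
10 | Leo Davis | 1 | 2023-12-16
11 | Quinn Wilson | 1 | 2022-05-11
12 | Tina Martinez | 1 | 2022-08-02
13 | Quinn Wilson | 4 | 2024-06-08
14 | Leo Davis | 3 | 2023-12-11
15 | Quinn Wilson | 3 | 2023-07-15
16 | Leo Davis | 2 | 2024-05-23
17 | Quinn Wilson | 5 | 2023-12-27
18 | Olivia Johnson | 2 | 2023-08-22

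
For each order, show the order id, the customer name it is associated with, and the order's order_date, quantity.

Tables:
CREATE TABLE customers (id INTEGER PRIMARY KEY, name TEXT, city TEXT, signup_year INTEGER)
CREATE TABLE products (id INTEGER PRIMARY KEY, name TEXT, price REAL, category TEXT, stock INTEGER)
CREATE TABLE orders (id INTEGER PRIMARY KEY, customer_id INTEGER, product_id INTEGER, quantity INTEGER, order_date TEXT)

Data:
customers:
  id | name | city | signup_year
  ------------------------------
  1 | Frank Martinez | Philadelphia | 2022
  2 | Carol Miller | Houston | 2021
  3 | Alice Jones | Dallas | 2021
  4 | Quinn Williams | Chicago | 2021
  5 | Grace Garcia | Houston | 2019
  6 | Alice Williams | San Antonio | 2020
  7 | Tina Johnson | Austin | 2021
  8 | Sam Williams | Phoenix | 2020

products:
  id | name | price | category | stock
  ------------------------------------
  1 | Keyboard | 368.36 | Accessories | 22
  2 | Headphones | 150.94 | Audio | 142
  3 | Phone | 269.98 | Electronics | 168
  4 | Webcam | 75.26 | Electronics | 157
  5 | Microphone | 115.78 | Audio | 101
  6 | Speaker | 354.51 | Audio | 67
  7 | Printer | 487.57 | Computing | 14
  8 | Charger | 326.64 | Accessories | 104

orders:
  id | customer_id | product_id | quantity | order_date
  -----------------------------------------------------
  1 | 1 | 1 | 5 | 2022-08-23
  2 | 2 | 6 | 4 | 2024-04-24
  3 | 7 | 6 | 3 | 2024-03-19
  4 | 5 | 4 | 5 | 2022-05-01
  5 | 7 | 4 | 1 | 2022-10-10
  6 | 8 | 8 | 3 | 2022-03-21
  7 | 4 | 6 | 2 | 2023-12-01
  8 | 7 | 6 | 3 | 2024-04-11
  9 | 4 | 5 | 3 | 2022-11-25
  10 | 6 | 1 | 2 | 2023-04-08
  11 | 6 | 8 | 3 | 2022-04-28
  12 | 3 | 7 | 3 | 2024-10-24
SELECT c.id, p.name AS customer, c.order_date, c.quantity FROM orders c JOIN customers p ON c.customer_id = p.id

Execution result:
id | customer | order_date | quantity
1 | Frank Martinez | 2022-08-23 | 5
2 | Carol Miller | 2024-04-24 | 4
3 | Tina Johnson | 2024-03-19 | 3
4 | Grace Garcia | 2022-05-01 | 5
5 | Tina Johnson | 2022-10-10 | 1
6 | Sam Williams | 2022-03-21 | 3
7 | Quinn Williams | 2023-12-01 | 2
8 | Tina Johnson | 2024-04-11 | 3
9 | Quinn Williams | 2022-11-25 | 3
10 | Alice Williams | 2023-04-08 | 2
11 | Alice Williams | 2022-04-28 | 3
12 | Alice Jones | 2024-10-24 | 3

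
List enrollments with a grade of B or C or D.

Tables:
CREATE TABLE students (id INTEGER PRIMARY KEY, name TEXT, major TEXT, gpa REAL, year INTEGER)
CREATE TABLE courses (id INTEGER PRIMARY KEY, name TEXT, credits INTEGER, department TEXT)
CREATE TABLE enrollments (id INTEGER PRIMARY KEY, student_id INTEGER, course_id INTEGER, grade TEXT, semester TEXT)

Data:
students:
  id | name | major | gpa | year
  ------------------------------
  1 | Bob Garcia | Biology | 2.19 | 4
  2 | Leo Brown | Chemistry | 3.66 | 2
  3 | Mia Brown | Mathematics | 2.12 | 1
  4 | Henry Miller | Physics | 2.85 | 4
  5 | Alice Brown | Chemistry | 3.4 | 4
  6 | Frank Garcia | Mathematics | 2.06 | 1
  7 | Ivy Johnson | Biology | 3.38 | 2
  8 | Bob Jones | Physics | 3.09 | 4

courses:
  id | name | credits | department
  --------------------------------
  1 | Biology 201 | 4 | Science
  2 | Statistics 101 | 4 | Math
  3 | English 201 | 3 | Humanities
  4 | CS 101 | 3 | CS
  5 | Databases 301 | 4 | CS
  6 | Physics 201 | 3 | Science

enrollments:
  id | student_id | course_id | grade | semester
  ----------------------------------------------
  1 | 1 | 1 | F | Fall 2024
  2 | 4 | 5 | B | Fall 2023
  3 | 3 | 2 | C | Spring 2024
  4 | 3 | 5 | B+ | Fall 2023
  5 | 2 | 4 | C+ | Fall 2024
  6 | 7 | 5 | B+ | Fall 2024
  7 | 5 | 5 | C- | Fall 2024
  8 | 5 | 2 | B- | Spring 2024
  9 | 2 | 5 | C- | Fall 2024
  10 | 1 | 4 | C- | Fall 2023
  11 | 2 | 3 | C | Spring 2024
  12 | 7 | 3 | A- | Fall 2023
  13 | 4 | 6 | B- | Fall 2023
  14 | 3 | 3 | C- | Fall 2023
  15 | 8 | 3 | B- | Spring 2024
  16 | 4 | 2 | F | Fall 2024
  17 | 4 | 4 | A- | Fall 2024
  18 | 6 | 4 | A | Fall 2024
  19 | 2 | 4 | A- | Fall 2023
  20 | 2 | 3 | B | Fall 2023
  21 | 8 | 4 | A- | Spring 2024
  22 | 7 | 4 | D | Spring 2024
SELECT id, grade FROM enrollments WHERE grade IN ('B', 'C', 'D')

Execution result:
id | grade
2 | B
3 | C
11 | C
20 | B
22 | D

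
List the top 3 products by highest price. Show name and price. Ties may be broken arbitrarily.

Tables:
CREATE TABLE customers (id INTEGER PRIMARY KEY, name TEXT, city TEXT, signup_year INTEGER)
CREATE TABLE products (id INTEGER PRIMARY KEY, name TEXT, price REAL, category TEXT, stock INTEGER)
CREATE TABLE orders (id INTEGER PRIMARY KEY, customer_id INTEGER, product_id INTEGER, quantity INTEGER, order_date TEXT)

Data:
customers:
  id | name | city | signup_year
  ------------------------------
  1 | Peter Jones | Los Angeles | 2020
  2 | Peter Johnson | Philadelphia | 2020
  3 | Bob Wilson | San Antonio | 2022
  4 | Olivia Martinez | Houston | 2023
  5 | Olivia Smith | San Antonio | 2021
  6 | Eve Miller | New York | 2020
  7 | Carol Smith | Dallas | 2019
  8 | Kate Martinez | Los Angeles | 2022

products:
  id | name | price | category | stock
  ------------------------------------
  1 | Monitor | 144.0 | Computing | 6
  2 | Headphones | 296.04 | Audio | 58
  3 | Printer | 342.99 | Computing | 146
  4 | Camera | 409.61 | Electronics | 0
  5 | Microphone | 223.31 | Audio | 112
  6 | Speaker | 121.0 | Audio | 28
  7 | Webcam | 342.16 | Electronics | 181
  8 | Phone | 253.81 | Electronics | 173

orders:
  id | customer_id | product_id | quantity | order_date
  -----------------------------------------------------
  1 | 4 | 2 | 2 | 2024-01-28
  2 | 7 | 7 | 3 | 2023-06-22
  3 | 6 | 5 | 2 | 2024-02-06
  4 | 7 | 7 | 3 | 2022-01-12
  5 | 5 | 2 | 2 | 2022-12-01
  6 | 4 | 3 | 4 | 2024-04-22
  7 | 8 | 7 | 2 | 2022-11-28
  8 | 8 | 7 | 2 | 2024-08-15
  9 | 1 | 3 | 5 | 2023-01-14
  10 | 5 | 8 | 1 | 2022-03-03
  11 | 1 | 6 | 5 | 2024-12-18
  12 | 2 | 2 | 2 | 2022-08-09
SELECT name, price FROM products ORDER BY price DESC LIMIT 3

Execution result:
name | price
Camera | 409.61
Printer | 342.99
Webcam | 342.16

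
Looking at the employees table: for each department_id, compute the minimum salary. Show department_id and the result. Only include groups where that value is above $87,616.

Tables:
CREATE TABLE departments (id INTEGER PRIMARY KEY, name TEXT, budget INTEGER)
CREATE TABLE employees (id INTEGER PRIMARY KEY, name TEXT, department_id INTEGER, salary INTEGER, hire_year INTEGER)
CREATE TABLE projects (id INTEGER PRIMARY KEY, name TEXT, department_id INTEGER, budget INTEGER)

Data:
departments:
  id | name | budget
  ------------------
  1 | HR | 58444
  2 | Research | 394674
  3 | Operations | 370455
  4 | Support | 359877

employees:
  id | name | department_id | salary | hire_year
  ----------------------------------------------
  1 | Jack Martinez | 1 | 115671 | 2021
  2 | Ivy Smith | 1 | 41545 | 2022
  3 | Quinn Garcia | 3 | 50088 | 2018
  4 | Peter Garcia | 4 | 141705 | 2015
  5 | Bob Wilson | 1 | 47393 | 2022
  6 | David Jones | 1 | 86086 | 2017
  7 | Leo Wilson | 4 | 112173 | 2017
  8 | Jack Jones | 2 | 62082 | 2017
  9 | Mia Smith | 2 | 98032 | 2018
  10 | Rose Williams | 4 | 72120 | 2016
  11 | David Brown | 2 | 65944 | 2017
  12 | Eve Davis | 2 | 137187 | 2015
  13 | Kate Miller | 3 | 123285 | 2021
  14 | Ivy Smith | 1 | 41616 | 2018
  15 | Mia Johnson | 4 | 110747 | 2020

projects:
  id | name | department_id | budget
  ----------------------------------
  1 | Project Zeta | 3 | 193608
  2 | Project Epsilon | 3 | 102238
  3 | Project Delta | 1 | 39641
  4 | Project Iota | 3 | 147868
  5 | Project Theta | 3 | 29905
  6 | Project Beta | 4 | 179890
SELECT department_id, MIN(salary) AS min_salary FROM employees GROUP BY department_id HAVING MIN(salary) > 87616

Execution result:
(no rows)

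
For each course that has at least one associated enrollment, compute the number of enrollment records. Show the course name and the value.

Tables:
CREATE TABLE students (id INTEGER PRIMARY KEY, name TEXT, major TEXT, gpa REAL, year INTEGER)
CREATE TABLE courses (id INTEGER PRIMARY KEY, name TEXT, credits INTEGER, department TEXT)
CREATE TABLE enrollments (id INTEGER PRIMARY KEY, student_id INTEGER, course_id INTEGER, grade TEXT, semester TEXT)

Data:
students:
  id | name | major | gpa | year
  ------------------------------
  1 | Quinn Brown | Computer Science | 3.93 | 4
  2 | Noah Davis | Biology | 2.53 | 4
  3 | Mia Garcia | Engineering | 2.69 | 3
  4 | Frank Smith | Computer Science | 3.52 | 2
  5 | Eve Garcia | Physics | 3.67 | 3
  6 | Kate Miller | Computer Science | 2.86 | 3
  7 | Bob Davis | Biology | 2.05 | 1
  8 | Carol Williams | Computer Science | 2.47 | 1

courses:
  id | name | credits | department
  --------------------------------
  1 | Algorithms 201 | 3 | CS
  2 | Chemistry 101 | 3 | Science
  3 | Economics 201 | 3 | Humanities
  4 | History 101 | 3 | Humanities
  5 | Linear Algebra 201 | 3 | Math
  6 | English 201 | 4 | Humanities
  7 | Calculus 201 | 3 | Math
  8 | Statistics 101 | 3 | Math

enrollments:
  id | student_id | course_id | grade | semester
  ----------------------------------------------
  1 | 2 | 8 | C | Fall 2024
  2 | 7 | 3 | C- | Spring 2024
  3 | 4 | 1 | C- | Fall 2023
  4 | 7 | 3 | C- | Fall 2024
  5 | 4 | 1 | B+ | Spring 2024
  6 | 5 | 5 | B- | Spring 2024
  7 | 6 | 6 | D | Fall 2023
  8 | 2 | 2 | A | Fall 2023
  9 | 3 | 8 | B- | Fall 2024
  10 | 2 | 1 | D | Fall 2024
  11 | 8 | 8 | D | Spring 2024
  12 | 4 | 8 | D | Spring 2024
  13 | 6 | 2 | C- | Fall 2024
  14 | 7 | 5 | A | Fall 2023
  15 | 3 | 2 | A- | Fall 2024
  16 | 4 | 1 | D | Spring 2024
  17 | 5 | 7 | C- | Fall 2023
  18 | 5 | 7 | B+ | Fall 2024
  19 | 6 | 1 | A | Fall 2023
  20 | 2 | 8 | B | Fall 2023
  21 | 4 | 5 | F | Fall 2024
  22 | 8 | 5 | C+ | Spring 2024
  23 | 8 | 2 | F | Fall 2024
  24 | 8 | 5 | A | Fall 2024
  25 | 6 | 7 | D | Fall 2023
SELECT p.name, COUNT(*) AS n FROM enrollments c JOIN courses p ON c.course_id = p.id GROUP BY p.id, p.name

Execution result:
name | n
Algorithms 201 | 5
Chemistry 101 | 4
Economics 201 | 2
Linear Algebra 201 | 5
English 201 | 1
Calculus 201 | 3
Statistics 101 | 5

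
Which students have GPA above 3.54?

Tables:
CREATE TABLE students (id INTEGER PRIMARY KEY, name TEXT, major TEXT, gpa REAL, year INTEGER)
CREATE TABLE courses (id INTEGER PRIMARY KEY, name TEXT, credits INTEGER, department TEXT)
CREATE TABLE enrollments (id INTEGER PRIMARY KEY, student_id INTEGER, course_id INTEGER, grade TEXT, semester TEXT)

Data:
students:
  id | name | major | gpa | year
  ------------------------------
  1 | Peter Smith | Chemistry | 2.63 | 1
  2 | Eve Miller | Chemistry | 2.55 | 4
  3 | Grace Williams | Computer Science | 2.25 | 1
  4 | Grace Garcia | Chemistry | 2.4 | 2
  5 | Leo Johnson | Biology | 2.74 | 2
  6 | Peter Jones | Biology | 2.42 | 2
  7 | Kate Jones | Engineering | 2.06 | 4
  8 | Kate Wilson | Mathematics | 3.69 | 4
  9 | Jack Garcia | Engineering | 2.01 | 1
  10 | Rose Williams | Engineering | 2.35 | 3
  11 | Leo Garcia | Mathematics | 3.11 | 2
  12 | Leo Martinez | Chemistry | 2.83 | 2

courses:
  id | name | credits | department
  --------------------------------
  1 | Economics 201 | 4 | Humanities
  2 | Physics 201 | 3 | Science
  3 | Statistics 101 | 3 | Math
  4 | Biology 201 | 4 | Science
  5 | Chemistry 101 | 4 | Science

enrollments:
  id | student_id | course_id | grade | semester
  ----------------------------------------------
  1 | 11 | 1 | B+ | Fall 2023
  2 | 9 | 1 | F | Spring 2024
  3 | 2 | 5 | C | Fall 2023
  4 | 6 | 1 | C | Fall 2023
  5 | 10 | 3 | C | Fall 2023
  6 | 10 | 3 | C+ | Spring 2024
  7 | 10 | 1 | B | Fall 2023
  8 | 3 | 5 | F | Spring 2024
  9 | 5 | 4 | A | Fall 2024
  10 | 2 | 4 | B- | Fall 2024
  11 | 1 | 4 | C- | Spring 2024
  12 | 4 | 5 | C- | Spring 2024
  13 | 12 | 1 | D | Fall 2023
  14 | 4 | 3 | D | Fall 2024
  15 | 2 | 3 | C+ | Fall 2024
SELECT name, gpa FROM students WHERE gpa > 3.54

Execution result:
name | gpa
Kate Wilson | 3.69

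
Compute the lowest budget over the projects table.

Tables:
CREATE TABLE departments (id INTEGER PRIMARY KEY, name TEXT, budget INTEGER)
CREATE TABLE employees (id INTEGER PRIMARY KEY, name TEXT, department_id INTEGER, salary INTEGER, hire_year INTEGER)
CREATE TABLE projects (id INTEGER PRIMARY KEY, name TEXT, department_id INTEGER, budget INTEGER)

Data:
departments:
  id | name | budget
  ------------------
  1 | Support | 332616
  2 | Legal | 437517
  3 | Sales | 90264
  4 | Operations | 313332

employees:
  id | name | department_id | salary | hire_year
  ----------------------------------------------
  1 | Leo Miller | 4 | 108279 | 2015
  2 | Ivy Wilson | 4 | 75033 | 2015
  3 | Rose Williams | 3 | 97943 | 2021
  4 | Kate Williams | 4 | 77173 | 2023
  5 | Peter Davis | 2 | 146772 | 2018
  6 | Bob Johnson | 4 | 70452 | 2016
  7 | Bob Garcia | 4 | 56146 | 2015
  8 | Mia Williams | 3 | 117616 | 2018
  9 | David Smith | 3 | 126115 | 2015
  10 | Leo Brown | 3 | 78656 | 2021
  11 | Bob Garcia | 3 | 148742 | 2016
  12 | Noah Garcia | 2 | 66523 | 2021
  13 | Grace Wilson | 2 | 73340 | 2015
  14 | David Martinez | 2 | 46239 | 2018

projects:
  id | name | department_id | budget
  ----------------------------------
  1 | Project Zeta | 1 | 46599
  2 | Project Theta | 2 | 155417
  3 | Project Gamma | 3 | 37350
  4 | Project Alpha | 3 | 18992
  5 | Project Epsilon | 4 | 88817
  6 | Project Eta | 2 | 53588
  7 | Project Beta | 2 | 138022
SELECT MIN(budget) FROM projects

Execution result:
18992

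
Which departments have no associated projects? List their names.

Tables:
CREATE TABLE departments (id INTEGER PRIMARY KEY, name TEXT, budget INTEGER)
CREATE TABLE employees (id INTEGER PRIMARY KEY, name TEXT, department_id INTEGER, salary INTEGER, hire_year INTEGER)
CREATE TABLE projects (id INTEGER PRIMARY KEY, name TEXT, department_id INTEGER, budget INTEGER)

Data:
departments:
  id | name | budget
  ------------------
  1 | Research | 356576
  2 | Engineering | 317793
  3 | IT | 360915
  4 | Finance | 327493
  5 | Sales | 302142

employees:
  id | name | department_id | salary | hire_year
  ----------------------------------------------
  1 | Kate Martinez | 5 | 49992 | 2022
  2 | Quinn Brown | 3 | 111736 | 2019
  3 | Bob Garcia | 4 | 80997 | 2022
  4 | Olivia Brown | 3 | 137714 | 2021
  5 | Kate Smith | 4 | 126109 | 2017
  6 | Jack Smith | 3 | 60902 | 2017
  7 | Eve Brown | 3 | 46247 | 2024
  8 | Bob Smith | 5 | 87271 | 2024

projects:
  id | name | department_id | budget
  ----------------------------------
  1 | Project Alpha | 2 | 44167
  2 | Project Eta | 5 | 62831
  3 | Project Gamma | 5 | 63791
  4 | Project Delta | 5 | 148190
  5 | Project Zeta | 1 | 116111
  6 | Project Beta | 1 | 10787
SELECT p.name FROM departments p LEFT JOIN projects c ON c.department_id = p.id WHERE c.id IS NULL

Execution result:
name
IT
Finance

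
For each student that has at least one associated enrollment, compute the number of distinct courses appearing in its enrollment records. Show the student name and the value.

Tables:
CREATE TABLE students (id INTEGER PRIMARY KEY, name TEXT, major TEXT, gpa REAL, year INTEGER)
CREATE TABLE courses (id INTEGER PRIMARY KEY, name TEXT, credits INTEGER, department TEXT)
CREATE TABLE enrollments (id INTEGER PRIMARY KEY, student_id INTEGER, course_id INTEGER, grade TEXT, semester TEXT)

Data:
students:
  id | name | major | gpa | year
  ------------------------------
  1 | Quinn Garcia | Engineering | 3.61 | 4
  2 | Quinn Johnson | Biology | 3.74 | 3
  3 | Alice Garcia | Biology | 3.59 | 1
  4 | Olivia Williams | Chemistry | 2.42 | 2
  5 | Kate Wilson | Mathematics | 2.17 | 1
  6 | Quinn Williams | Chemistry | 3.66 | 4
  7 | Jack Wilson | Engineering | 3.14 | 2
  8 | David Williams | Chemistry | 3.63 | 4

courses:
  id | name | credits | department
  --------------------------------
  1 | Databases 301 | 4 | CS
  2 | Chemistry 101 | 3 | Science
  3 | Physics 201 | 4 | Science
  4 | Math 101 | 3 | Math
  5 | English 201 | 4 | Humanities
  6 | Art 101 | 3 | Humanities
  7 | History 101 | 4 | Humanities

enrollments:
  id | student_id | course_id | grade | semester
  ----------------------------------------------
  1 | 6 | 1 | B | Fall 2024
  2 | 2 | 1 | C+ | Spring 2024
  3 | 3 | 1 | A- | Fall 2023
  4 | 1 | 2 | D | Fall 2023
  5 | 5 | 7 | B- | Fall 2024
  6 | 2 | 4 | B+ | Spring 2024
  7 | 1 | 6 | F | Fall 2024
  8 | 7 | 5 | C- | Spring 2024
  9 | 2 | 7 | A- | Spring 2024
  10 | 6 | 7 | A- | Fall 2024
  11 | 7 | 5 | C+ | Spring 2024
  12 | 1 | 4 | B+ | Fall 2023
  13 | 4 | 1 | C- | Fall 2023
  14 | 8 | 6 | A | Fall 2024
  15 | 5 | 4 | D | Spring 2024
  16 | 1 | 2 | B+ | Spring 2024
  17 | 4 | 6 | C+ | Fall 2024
SELECT p.name, COUNT(DISTINCT c.course_id) AS distinct_course_count FROM enrollments c JOIN students p ON c.student_id = p.id GROUP BY p.id, p.name

Execution result:
name | distinct_course_count
Quinn Garcia | 3
Quinn Johnson | 3
Alice Garcia | 1
Olivia Williams | 2
Kate Wilson | 2
Quinn Williams | 2
Jack Wilson | 1
David Williams | 1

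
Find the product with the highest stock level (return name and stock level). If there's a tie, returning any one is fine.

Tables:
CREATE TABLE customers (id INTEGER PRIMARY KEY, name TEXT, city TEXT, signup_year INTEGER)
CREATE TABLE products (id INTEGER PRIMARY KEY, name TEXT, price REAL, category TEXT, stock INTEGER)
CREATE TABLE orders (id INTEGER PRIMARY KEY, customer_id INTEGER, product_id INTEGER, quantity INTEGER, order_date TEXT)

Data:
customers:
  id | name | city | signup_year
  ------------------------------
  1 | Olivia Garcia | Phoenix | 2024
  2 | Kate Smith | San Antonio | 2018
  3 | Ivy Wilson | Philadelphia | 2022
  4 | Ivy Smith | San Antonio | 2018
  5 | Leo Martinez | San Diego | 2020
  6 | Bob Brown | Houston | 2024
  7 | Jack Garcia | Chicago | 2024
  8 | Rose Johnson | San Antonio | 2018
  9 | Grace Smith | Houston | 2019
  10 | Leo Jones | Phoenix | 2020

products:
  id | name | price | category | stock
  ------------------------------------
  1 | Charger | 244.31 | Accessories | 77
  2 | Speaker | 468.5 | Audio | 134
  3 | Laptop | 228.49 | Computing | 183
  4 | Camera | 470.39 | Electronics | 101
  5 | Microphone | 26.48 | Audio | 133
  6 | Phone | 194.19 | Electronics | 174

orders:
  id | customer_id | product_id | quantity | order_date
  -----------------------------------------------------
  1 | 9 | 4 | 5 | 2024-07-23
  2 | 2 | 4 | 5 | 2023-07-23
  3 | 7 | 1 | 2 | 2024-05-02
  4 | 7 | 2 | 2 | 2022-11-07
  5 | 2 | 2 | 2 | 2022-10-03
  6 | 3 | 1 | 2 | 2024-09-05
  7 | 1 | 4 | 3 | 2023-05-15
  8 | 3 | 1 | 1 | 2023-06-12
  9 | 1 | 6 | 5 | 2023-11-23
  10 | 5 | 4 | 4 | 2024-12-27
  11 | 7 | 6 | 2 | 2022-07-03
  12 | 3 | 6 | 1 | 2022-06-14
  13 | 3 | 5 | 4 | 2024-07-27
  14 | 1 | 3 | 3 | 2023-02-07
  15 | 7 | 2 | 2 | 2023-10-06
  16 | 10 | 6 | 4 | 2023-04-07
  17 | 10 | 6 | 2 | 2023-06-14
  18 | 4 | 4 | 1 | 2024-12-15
SELECT name, stock FROM products ORDER BY stock DESC LIMIT 1

Execution result:
name | stock
Laptop | 183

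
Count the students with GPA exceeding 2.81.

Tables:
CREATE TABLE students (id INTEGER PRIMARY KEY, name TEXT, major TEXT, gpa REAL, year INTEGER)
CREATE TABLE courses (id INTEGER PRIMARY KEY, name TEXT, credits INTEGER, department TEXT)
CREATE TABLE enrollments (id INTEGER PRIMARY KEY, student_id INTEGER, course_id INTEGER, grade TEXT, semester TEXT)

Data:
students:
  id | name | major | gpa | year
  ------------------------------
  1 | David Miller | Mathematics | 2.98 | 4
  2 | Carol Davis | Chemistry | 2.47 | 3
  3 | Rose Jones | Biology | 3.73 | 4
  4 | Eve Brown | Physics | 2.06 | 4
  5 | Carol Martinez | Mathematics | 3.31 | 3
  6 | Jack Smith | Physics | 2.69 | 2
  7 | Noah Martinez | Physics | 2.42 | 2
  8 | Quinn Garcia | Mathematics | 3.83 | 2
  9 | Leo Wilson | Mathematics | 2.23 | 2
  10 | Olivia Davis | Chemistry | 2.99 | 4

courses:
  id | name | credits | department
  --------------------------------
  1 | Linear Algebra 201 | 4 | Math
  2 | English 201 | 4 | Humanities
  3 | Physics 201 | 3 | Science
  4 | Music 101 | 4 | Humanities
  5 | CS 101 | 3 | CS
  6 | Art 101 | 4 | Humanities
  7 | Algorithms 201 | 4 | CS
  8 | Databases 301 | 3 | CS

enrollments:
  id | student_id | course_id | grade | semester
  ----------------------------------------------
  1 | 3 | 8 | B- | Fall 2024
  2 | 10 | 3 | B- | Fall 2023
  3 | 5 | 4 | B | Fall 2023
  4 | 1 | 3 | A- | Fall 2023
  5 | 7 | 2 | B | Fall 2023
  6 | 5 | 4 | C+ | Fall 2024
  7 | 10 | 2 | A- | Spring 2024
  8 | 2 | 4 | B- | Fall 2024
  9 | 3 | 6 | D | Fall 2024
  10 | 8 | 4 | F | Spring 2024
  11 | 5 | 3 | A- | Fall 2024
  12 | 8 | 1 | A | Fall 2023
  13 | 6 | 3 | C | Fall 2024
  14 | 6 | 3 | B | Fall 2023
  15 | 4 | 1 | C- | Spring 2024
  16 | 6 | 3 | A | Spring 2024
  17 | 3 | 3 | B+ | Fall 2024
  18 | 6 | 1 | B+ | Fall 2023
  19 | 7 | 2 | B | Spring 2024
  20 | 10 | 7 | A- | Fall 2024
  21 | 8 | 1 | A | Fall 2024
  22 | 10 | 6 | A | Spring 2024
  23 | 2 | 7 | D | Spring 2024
SELECT COUNT(*) FROM students WHERE gpa > 2.81

Execution result:
5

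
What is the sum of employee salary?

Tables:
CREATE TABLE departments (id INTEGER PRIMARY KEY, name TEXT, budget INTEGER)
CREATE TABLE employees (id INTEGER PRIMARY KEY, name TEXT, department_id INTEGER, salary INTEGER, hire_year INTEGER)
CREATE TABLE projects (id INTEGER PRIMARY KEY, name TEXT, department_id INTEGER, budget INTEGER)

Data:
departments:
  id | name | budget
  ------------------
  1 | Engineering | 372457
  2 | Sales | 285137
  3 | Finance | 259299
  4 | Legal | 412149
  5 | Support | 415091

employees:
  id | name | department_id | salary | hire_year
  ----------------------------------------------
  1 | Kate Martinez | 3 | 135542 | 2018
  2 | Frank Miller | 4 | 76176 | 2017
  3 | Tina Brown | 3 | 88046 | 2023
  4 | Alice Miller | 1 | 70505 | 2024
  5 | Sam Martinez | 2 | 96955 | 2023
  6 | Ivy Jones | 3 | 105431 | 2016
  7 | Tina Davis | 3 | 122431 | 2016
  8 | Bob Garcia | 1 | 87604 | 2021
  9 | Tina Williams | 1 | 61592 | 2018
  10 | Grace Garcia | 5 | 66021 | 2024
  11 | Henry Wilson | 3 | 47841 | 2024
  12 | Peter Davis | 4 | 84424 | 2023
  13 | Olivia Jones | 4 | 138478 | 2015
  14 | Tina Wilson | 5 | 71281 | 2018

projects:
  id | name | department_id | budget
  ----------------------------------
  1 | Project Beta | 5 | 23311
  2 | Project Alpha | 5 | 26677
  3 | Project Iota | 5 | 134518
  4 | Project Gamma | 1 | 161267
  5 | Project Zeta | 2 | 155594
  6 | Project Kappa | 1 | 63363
SELECT SUM(salary) FROM employees

Execution result:
1252327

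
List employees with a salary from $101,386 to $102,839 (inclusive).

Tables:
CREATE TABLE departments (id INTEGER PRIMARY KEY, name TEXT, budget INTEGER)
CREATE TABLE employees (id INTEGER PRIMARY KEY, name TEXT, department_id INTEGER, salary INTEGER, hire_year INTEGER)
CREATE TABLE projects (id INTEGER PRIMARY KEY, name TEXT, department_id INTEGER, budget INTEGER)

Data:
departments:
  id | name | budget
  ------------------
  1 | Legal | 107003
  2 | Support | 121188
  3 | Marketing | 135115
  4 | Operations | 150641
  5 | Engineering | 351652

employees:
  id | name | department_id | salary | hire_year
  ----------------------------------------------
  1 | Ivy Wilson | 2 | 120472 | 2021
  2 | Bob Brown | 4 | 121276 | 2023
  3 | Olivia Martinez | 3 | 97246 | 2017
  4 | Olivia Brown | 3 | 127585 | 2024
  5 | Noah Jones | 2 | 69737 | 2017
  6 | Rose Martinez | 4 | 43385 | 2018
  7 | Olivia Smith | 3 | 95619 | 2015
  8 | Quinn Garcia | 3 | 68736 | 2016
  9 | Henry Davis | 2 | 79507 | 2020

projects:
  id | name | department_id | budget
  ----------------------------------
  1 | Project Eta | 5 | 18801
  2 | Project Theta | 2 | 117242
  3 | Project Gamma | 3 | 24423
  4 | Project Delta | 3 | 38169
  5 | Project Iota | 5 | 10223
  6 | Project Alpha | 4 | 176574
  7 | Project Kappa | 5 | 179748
SELECT name, salary FROM employees WHERE salary BETWEEN 101386 AND 102839

Execution result:
(no rows)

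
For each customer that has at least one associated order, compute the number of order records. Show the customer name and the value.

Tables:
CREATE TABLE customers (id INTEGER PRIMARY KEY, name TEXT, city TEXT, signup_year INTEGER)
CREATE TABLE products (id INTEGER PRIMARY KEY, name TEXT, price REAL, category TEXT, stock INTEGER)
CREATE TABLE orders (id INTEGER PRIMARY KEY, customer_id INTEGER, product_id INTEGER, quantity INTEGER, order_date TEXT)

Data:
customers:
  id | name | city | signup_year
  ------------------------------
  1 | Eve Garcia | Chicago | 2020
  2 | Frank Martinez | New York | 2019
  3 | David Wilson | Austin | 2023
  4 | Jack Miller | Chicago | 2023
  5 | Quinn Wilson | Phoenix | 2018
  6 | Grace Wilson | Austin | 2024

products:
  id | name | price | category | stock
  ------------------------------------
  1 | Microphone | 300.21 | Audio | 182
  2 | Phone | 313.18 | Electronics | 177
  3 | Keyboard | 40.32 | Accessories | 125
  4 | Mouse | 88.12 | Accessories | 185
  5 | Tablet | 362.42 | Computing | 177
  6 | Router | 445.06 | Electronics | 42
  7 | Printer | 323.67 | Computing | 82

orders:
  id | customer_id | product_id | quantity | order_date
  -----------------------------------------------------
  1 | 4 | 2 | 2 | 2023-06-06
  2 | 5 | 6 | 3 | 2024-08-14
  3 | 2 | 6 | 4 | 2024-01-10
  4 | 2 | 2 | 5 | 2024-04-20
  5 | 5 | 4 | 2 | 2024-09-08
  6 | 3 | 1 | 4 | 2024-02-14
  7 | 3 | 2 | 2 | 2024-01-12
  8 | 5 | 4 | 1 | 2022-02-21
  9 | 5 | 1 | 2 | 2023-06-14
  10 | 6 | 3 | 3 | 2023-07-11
SELECT p.name, COUNT(*) AS n FROM orders c JOIN customers p ON c.customer_id = p.id GROUP BY p.id, p.name

Execution result:
name | n
Frank Martinez | 2
David Wilson | 2
Jack Miller | 1
Quinn Wilson | 4
Grace Wilson | 1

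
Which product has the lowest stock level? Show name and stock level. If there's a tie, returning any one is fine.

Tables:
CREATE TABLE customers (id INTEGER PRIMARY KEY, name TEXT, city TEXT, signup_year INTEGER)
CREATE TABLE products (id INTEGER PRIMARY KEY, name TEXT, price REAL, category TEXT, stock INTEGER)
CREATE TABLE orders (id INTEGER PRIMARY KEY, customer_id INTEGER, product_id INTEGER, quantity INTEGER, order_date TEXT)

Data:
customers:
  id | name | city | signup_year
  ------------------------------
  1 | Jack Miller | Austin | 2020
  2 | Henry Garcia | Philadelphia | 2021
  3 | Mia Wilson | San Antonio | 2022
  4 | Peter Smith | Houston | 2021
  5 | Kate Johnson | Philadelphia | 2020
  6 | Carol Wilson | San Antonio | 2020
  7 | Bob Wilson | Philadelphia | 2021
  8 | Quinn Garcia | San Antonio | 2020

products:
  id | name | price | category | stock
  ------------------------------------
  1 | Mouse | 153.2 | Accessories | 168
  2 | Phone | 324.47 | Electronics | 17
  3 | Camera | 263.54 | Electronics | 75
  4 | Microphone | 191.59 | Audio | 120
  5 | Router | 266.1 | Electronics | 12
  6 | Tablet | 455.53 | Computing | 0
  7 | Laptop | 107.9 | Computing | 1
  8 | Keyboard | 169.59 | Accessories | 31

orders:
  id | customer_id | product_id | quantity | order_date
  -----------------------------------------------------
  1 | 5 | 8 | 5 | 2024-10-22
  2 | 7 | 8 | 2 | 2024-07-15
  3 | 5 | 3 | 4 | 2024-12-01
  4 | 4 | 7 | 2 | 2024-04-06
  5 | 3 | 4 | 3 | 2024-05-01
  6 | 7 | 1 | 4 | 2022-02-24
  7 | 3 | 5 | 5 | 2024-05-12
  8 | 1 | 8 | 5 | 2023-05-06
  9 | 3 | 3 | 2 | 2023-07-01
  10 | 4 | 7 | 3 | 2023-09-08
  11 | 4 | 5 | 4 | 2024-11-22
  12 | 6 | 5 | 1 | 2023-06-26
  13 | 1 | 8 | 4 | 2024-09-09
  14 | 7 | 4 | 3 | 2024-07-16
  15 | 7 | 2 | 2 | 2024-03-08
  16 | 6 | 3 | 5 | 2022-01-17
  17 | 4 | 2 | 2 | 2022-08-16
SELECT name, stock FROM products ORDER BY stock ASC LIMIT 1

Execution result:
name | stock
Tablet | 0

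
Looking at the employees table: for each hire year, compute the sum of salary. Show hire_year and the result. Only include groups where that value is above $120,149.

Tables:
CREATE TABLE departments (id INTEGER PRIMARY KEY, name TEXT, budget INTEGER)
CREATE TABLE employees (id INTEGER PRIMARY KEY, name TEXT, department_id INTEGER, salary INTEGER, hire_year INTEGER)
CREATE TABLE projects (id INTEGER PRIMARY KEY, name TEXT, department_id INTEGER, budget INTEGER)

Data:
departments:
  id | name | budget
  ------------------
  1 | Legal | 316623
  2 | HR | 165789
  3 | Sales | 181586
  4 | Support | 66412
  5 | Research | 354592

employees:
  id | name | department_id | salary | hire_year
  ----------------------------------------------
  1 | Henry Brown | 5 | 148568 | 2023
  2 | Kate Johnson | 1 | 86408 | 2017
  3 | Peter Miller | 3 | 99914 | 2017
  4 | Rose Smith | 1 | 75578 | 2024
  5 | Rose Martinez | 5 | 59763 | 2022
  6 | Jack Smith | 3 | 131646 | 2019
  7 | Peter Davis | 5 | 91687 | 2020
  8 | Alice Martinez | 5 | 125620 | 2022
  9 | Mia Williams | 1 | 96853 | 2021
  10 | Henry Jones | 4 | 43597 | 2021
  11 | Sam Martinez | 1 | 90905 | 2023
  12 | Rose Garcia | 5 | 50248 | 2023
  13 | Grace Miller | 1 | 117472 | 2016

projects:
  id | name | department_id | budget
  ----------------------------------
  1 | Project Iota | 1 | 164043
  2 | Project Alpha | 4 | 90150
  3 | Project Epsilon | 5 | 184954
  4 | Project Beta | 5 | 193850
SELECT hire_year, SUM(salary) AS sum_salary FROM employees GROUP BY hire_year HAVING SUM(salary) > 120149

Execution result:
hire_year | sum_salary
2017 | 186322
2019 | 131646
2021 | 140450
2022 | 185383
2023 | 289721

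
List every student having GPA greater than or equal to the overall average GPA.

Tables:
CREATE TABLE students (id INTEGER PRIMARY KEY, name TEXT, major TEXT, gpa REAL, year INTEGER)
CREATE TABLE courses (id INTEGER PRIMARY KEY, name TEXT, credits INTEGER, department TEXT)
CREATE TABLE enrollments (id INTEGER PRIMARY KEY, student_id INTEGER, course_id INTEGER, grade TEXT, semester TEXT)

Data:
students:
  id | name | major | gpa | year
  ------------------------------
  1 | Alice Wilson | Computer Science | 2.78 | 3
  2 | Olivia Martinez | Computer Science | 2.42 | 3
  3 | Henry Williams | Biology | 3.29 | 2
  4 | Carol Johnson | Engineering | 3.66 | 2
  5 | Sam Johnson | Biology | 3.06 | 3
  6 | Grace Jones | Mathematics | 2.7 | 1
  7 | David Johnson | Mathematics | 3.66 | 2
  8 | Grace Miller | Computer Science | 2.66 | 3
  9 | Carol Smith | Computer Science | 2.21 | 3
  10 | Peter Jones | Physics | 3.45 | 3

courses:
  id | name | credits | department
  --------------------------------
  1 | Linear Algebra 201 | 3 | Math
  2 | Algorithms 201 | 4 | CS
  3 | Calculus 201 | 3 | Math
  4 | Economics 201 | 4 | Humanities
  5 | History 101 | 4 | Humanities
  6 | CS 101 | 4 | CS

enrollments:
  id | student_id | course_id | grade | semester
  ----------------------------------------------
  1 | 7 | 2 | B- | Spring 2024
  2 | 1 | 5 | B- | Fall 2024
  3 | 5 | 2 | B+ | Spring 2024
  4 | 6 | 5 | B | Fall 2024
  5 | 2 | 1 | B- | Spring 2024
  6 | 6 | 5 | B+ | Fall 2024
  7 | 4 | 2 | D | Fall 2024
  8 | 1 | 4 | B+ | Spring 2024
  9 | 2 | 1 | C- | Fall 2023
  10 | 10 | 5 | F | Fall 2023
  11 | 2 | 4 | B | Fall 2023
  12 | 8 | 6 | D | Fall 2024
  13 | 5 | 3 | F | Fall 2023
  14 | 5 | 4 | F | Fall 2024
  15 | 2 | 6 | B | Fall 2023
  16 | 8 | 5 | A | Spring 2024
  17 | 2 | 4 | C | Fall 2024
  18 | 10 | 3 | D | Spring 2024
SELECT name, gpa FROM students WHERE gpa >= (SELECT AVG(gpa) FROM students)

Execution result:
name | gpa
Henry Williams | 3.29
Carol Johnson | 3.66
Sam Johnson | 3.06
David Johnson | 3.66
Peter Jones | 3.45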